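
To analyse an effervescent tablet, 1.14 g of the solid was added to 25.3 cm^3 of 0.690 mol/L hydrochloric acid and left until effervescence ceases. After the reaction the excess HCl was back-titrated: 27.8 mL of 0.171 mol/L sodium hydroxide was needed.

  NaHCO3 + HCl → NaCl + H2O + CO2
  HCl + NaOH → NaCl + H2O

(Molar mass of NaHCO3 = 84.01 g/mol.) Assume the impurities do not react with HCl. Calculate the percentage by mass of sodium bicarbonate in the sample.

93.6 %

n(HCl) added = 0.0253 × 0.690 = 0.0175 mol
n(NaOH) used in back-titration = 0.0278 × 0.171 = 4.75 × 10^-3 mol
n(HCl) left over = 4.75 × 10^-3 mol (1:1 ratio)
n(HCl) consumed by analyte = 0.0175 − 4.75 × 10^-3 = 0.0127 mol
n(NaHCO3) = 0.0127 mol (1:1 ratio)
mass of NaHCO3 = 0.0127 × 84.01 = 1.07 g
% NaHCO3 = 1.07 / 1.14 × 100 = 93.6 %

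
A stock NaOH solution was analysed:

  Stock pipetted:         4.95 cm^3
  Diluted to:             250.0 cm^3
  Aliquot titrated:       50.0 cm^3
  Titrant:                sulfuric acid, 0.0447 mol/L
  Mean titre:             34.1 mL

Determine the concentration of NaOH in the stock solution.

2 NaOH + H2SO4 → Na2SO4 + 2 H2O
n(H2SO4) = 0.0341 × 0.0447 = 1.52 × 10^-3 mol
From the 2:1 ratio, n(NaOH) in the aliquot = 2/1 × 1.52 × 10^-3 = 3.05 × 10^-3 mol
[NaOH]_dilute = 3.05 × 10^-3 / 0.0500 = 0.0610 mol/L
Dilution factor = 250.0 / 4.95 = 50.51
[NaOH]_stock = 0.0610 × 50.51 = 3.08 mol/L

3.08 mol/L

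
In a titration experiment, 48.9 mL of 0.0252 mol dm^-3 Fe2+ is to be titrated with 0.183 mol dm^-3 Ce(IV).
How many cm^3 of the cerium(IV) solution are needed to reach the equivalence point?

Ce^4+ + Fe^2+ → Ce^3+ + Fe^3+
n(Fe2+) = 0.0489 L × 0.0252 mol/L = 1.23 × 10^-3 mol
n(Ce4+) = 1.23 × 10^-3 mol (1:1 stoichiometry)
V(Ce4+) = 1.23 × 10^-3 mol / 0.183 mol/L = 0.00673 L = 6.73 mL

6.73 mL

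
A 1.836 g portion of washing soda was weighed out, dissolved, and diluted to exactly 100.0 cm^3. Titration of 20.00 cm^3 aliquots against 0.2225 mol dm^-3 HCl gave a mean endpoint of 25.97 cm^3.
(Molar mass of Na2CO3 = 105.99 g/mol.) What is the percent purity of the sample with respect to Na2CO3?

Na2CO3 + 2 HCl → 2 NaCl + H2O + CO2
n(HCl) per titration = 0.02597 × 0.2225 = 5.778 × 10^-3 mol
From the 1:2 ratio, n(Na2CO3) in each aliquot = 1/2 × 5.778 × 10^-3 = 2.889 × 10^-3 mol
n(Na2CO3) in the whole flask = 2.889 × 10^-3 × 100.0/20.00 = 0.01445 mol
mass of Na2CO3 = 0.01445 × 105.99 = 1.531 g
% Na2CO3 = 1.531 / 1.836 × 100 = 83.39 %

83.39 %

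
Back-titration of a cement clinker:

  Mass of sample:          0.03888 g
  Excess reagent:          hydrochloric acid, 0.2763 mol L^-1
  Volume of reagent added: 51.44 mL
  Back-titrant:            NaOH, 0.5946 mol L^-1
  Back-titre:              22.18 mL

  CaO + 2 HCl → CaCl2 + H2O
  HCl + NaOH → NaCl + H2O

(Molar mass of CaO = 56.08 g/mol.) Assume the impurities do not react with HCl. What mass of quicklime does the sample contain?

n(HCl) added = 0.05144 × 0.2763 = 0.01421 mol
n(NaOH) used in back-titration = 0.02218 × 0.5946 = 0.01319 mol
n(HCl) left over = 0.01319 mol (1:1 ratio)
n(HCl) consumed by analyte = 0.01421 − 0.01319 = 1.025 × 10^-3 mol
From the 1:2 ratio, n(CaO) = 1/2 × 1.025 × 10^-3 = 5.123 × 10^-4 mol
mass of CaO = 5.123 × 10^-4 × 56.08 = 0.02873 g

0.02873 g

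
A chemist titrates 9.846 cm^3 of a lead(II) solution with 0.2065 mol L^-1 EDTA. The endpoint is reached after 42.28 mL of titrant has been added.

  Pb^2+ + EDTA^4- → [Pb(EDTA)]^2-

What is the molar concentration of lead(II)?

0.8867 mol/L

n(EDTA) = 0.04228 L × 0.2065 mol/L = 8.731 × 10^-3 mol
n(Pb2+) = 8.731 × 10^-3 mol (1:1 mole ratio)
[Pb2+] = 8.731 × 10^-3 mol / 0.009846 L = 0.8867 mol/L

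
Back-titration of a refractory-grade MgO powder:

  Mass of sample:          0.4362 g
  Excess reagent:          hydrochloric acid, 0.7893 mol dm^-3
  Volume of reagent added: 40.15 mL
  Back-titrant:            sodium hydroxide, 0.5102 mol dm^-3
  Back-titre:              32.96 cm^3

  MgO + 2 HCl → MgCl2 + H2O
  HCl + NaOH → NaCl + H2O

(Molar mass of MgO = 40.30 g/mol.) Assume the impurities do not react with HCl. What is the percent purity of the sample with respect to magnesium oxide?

68.71 %

n(HCl) added = 0.04015 × 0.7893 = 0.03169 mol
n(NaOH) used in back-titration = 0.03296 × 0.5102 = 0.01682 mol
n(HCl) left over = 0.01682 mol (1:1 ratio)
n(HCl) consumed by analyte = 0.03169 − 0.01682 = 0.01487 mol
From the 1:2 ratio, n(MgO) = 1/2 × 0.01487 = 7.437 × 10^-3 mol
mass of MgO = 7.437 × 10^-3 × 40.30 = 0.2997 g
% MgO = 0.2997 / 0.4362 × 100 = 68.71 %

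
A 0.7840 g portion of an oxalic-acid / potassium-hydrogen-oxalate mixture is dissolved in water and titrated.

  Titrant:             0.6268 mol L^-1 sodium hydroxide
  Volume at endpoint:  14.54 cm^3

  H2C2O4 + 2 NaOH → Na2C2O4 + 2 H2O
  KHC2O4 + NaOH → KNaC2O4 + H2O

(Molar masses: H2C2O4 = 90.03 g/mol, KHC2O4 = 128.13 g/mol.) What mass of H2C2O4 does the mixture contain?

0.2078 g

n(NaOH) = 0.01454 × 0.6268 = 9.114 × 10^-3 mol
Let x = n(H2C2O4), y = n(KHC2O4).
Titrant: 2x + 1y = 9.114 × 10^-3;  mass: 90.03x + 128.13y = 0.7840
Solving, x = 2.308 × 10^-3 mol, y = 4.497 × 10^-3 mol
mass of H2C2O4 = 2.308 × 10^-3 × 90.03 = 0.2078 g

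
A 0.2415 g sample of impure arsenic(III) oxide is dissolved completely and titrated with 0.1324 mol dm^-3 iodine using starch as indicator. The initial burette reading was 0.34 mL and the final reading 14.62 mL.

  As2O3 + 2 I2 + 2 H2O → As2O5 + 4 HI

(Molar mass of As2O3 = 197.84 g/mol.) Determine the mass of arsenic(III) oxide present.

0.1870 g

n(I2) = 0.01428 L × 0.1324 mol/L = 1.891 × 10^-3 mol
From the 1:2 ratio, n(As2O3) = 1/2 × 1.891 × 10^-3 = 9.453 × 10^-4 mol
mass of As2O3 = 9.453 × 10^-4 × 197.84 g/mol = 0.1870 g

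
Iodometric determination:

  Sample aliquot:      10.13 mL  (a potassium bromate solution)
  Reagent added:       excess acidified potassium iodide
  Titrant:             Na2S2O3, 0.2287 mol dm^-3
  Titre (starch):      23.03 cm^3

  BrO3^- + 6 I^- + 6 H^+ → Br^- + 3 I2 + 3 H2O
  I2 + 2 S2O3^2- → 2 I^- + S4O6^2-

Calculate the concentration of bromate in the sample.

0.08666 mol/L

n(S2O3^2-) = 0.02303 × 0.2287 = 5.267 × 10^-3 mol
n(I2) = n(S2O3^2-)/2 = 2.633 × 10^-3 mol
From the 1:3 ratio, n(BrO3^-) in the aliquot = 1/3 × 2.633 × 10^-3 = 8.778 × 10^-4 mol
[BrO3^-] = 8.778 × 10^-4 / 0.01013 = 0.08666 mol/L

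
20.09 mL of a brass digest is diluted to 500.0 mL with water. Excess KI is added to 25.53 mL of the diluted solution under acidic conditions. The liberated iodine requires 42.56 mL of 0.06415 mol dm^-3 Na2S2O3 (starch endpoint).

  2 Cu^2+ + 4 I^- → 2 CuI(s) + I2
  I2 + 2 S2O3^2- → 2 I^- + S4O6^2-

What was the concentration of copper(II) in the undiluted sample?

2.662 mol/L

n(S2O3^2-) = 0.04256 × 0.06415 = 2.730 × 10^-3 mol
n(I2) = n(S2O3^2-)/2 = 1.365 × 10^-3 mol
From the 2:1 ratio, n(Cu2+) in the aliquot = 2/1 × 1.365 × 10^-3 = 2.730 × 10^-3 mol
[Cu2+]_dilute = 2.730 × 10^-3 / 0.02553 = 0.1069 mol/L
[Cu2+]_original = 0.1069 × 500.0/20.09 = 2.662 mol/L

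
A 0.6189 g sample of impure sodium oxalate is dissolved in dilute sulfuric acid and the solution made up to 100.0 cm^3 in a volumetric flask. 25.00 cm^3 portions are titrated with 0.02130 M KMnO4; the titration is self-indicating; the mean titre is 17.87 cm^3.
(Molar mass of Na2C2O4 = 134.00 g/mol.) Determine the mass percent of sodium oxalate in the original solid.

82.41 %

2 MnO4^- + 5 C2O4^2- + 16 H^+ → 2 Mn^2+ + 10 CO2 + 8 H2O
n(KMnO4) per titration = 0.01787 × 0.02130 = 3.806 × 10^-4 mol
From the 5:2 ratio, n(Na2C2O4) in each aliquot = 5/2 × 3.806 × 10^-4 = 9.516 × 10^-4 mol
n(Na2C2O4) in the whole flask = 9.516 × 10^-4 × 100.0/25.00 = 3.806 × 10^-3 mol
mass of Na2C2O4 = 3.806 × 10^-3 × 134.00 = 0.5100 g
% Na2C2O4 = 0.5100 / 0.6189 × 100 = 82.41 %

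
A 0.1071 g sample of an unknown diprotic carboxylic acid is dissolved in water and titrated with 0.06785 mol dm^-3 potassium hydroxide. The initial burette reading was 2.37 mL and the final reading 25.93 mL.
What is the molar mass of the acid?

n(KOH) = 0.02356 L × 0.06785 mol/L = 1.599 × 10^-3 mol
From the 1:2 ratio, n(H2A) = 1/2 × 1.599 × 10^-3 = 7.993 × 10^-4 mol
M = m / n = 0.1071 g / 7.993 × 10^-4 mol = 134.0 g/mol

134.0 g/mol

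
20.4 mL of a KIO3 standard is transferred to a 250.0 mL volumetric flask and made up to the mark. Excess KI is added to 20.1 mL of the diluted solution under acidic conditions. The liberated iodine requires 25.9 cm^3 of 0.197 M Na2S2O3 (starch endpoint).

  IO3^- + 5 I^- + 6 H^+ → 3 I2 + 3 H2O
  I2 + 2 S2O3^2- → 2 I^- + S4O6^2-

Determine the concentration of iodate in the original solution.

0.518 M

n(S2O3^2-) = 0.0259 × 0.197 = 5.10 × 10^-3 mol
n(I2) = n(S2O3^2-)/2 = 2.55 × 10^-3 mol
From the 1:3 ratio, n(IO3^-) in the aliquot = 1/3 × 2.55 × 10^-3 = 8.50 × 10^-4 mol
[IO3^-]_dilute = 8.50 × 10^-4 / 0.0201 = 0.0423 mol/L
[IO3^-]_original = 0.0423 × 250.0/20.4 = 0.518 mol/L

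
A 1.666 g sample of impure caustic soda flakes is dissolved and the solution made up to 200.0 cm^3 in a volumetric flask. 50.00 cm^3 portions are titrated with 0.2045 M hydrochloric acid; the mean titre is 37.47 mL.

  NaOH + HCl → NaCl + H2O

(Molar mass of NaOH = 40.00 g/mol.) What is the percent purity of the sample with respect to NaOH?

73.59 %

n(HCl) per titration = 0.03747 × 0.2045 = 7.663 × 10^-3 mol
n(NaOH) in each aliquot = 7.663 × 10^-3 mol (1:1 ratio)
n(NaOH) in the whole flask = 7.663 × 10^-3 × 200.0/50.00 = 0.03065 mol
mass of NaOH = 0.03065 × 40.00 = 1.226 g
% NaOH = 1.226 / 1.666 × 100 = 73.59 %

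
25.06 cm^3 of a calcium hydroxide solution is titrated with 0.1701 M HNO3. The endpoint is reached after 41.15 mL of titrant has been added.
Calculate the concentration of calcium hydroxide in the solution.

0.1397 M

Ca(OH)2 + 2 HNO3 → Ca(NO3)2 + 2 H2O
n(HNO3) = 0.04115 L × 0.1701 mol/L = 7.000 × 10^-3 mol
From the 1:2 mole ratio, n(Ca(OH)2) = 1/2 × 7.000 × 10^-3 = 3.500 × 10^-3 mol
[Ca(OH)2] = 3.500 × 10^-3 mol / 0.02506 L = 0.1397 mol/L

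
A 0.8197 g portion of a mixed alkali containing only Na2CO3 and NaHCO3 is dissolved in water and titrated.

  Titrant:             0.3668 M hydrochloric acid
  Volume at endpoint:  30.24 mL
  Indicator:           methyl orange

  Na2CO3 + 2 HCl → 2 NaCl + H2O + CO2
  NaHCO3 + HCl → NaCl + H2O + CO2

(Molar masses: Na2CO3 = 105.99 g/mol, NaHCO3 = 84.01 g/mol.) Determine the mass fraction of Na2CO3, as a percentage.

n(HCl) = 0.03024 × 0.3668 = 0.01109 mol
Let x = n(Na2CO3), y = n(NaHCO3).
Titrant: 2x + 1y = 0.01109;  mass: 105.99x + 84.01y = 0.8197
Solving, x = 1.808 × 10^-3 mol, y = 7.476 × 10^-3 mol
mass of Na2CO3 = 1.808 × 10^-3 × 105.99 = 0.1916 g
% Na2CO3 = 0.1916 / 0.8197 × 100 = 23.38 %

23.38 %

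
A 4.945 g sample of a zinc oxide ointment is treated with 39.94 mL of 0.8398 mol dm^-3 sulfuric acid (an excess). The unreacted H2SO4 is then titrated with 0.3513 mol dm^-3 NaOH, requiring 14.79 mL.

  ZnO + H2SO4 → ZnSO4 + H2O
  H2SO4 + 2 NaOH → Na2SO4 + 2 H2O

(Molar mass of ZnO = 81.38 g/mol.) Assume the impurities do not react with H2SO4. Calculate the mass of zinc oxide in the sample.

2.518 g

n(H2SO4) added = 0.03994 × 0.8398 = 0.03354 mol
n(NaOH) used in back-titration = 0.01479 × 0.3513 = 5.196 × 10^-3 mol
From the 1:2 ratio, n(H2SO4) left over = 1/2 × 5.196 × 10^-3 = 2.598 × 10^-3 mol
n(H2SO4) consumed by analyte = 0.03354 − 2.598 × 10^-3 = 0.03094 mol
n(ZnO) = 0.03094 mol (1:1 ratio)
mass of ZnO = 0.03094 × 81.38 = 2.518 g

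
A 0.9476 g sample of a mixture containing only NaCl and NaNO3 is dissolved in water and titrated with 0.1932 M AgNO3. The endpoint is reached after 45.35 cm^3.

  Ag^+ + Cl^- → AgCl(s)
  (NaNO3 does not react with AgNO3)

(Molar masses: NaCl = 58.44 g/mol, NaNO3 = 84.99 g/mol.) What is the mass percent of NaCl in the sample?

54.03 %

n(AgNO3) = 0.04535 × 0.1932 = 8.762 × 10^-3 mol
Let x = n(NaCl), y = n(NaNO3).
Titrant: 1x = 8.762 × 10^-3;  mass: 58.44x + 84.99y = 0.9476
Solving, x = 8.762 × 10^-3 mol, y = 5.125 × 10^-3 mol
mass of NaCl = 8.762 × 10^-3 × 58.44 = 0.5120 g
% NaCl = 0.5120 / 0.9476 × 100 = 54.03 %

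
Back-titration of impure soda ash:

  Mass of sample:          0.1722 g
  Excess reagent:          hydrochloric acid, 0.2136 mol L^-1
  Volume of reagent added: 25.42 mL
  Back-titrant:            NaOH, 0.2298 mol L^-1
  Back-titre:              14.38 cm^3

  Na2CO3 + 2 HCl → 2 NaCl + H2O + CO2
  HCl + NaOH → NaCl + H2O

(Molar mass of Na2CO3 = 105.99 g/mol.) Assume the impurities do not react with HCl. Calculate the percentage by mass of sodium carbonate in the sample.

n(HCl) added = 0.02542 × 0.2136 = 5.430 × 10^-3 mol
n(NaOH) used in back-titration = 0.01438 × 0.2298 = 3.305 × 10^-3 mol
n(HCl) left over = 3.305 × 10^-3 mol (1:1 ratio)
n(HCl) consumed by analyte = 5.430 × 10^-3 − 3.305 × 10^-3 = 2.125 × 10^-3 mol
From the 1:2 ratio, n(Na2CO3) = 1/2 × 2.125 × 10^-3 = 1.063 × 10^-3 mol
mass of Na2CO3 = 1.063 × 10^-3 × 105.99 = 0.1126 g
% Na2CO3 = 0.1126 / 0.1722 × 100 = 65.40 %

65.40 %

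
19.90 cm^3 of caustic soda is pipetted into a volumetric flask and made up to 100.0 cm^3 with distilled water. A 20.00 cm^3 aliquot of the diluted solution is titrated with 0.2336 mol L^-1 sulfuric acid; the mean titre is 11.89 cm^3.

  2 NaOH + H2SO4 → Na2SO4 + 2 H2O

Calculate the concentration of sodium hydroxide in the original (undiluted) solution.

n(H2SO4) = 0.01189 × 0.2336 = 2.778 × 10^-3 mol
From the 2:1 ratio, n(NaOH) in the aliquot = 2/1 × 2.778 × 10^-3 = 5.555 × 10^-3 mol
[NaOH]_dilute = 5.555 × 10^-3 / 0.02000 = 0.2778 mol/L
Dilution factor = 100.0 / 19.90 = 5.025
[NaOH]_stock = 0.2778 × 5.025 = 1.396 mol/L

1.396 mol/L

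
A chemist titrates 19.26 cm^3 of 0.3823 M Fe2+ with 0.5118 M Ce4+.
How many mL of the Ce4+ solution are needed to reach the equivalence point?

Ce^4+ + Fe^2+ → Ce^3+ + Fe^3+
n(Fe2+) = 0.01926 L × 0.3823 mol/L = 7.363 × 10^-3 mol
n(Ce4+) = 7.363 × 10^-3 mol (1:1 stoichiometry)
V(Ce4+) = 7.363 × 10^-3 mol / 0.5118 mol/L = 0.01439 L = 14.39 mL

14.39 mL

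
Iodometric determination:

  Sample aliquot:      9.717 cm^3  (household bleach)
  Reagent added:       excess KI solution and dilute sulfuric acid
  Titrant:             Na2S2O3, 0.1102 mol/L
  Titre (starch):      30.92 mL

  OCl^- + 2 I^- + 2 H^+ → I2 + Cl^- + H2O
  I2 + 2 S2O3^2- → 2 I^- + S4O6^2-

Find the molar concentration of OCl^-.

0.1753 mol/L

n(S2O3^2-) = 0.03092 × 0.1102 = 3.407 × 10^-3 mol
n(I2) = n(S2O3^2-)/2 = 1.704 × 10^-3 mol
n(OCl^-) in the aliquot = 1.704 × 10^-3 mol (1:1 ratio)
[OCl^-] = 1.704 × 10^-3 / 0.009717 = 0.1753 mol/L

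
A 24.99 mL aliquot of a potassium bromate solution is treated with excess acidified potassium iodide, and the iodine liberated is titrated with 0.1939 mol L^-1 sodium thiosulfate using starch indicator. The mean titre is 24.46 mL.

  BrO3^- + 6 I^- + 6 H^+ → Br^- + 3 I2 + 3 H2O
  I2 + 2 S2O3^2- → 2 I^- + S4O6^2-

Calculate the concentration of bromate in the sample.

n(S2O3^2-) = 0.02446 × 0.1939 = 4.743 × 10^-3 mol
n(I2) = n(S2O3^2-)/2 = 2.371 × 10^-3 mol
From the 1:3 ratio, n(BrO3^-) in the aliquot = 1/3 × 2.371 × 10^-3 = 7.905 × 10^-4 mol
[BrO3^-] = 7.905 × 10^-4 / 0.02499 = 0.03163 mol/L

0.03163 mol/L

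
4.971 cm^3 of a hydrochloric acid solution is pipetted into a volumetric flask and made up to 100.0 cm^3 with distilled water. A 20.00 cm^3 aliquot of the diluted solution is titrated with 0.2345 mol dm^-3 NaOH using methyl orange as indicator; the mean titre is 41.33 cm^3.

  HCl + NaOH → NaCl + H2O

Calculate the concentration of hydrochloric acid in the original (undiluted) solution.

n(NaOH) = 0.04133 × 0.2345 = 9.692 × 10^-3 mol
n(HCl) in the aliquot = 9.692 × 10^-3 mol (1:1 ratio)
[HCl]_dilute = 9.692 × 10^-3 / 0.02000 = 0.4846 mol/L
Dilution factor = 100.0 / 4.971 = 20.12
[HCl]_stock = 0.4846 × 20.12 = 9.748 mol/L

9.748 mol/L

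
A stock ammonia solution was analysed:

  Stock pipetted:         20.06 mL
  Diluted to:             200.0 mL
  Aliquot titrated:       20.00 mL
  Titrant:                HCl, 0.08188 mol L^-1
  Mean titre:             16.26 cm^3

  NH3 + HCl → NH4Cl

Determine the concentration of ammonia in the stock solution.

0.6637 mol/L

n(HCl) = 0.01626 × 0.08188 = 1.331 × 10^-3 mol
n(NH3) in the aliquot = 1.331 × 10^-3 mol (1:1 ratio)
[NH3]_dilute = 1.331 × 10^-3 / 0.02000 = 0.06657 mol/L
Dilution factor = 200.0 / 20.06 = 9.970
[NH3]_stock = 0.06657 × 9.970 = 0.6637 mol/L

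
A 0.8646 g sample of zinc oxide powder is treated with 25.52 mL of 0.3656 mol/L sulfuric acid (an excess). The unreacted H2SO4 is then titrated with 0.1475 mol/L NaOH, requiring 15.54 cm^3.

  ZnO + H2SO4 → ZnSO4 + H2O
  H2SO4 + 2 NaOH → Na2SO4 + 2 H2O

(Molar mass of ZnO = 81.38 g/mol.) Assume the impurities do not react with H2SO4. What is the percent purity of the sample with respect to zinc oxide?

n(H2SO4) added = 0.02552 × 0.3656 = 9.330 × 10^-3 mol
n(NaOH) used in back-titration = 0.01554 × 0.1475 = 2.292 × 10^-3 mol
From the 1:2 ratio, n(H2SO4) left over = 1/2 × 2.292 × 10^-3 = 1.146 × 10^-3 mol
n(H2SO4) consumed by analyte = 9.330 × 10^-3 − 1.146 × 10^-3 = 8.184 × 10^-3 mol
n(ZnO) = 8.184 × 10^-3 mol (1:1 ratio)
mass of ZnO = 8.184 × 10^-3 × 81.38 = 0.6660 g
% ZnO = 0.6660 / 0.8646 × 100 = 77.03 %

77.03 %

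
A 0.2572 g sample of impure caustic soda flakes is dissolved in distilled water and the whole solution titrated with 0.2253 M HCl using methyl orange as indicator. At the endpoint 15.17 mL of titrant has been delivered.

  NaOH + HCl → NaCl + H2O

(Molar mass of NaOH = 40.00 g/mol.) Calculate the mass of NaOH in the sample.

0.1367 g

n(HCl) = 0.01517 L × 0.2253 mol/L = 3.418 × 10^-3 mol
n(NaOH) = 3.418 × 10^-3 mol (1:1 ratio)
mass of NaOH = 3.418 × 10^-3 × 40.00 g/mol = 0.1367 g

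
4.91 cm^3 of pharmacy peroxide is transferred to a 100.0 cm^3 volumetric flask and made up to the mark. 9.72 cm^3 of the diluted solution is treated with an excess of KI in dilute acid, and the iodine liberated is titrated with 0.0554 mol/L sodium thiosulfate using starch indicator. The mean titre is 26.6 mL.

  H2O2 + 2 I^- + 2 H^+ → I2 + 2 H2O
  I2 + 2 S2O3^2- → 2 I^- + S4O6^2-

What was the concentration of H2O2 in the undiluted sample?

n(S2O3^2-) = 0.0266 × 0.0554 = 1.47 × 10^-3 mol
n(I2) = n(S2O3^2-)/2 = 7.37 × 10^-4 mol
n(H2O2) in the aliquot = 7.37 × 10^-4 mol (1:1 ratio)
[H2O2]_dilute = 7.37 × 10^-4 / 0.00972 = 0.0758 mol/L
[H2O2]_original = 0.0758 × 100.0/4.91 = 1.54 mol/L

1.54 mol/L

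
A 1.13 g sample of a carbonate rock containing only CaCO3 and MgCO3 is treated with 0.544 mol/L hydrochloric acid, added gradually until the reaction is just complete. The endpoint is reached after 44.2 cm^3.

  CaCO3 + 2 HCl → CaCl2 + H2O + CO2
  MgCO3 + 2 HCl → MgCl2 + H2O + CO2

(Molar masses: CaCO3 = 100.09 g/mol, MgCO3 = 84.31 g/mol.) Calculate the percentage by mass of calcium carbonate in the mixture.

n(HCl) = 0.0442 × 0.544 = 0.0240 mol
Let x = n(CaCO3), y = n(MgCO3).
Titrant: 2x + 2y = 0.0240;  mass: 100.09x + 84.31y = 1.13
Solving, x = 7.38 × 10^-3 mol, y = 4.65 × 10^-3 mol
mass of CaCO3 = 7.38 × 10^-3 × 100.09 = 0.738 g
% CaCO3 = 0.738 / 1.13 × 100 = 65.3 %

65.3 %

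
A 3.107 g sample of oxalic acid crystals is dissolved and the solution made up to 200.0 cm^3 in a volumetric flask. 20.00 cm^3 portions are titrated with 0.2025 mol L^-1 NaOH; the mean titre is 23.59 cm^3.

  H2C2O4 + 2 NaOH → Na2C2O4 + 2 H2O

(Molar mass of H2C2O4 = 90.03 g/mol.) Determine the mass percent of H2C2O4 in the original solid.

69.21 %

n(NaOH) per titration = 0.02359 × 0.2025 = 4.777 × 10^-3 mol
From the 1:2 ratio, n(H2C2O4) in each aliquot = 1/2 × 4.777 × 10^-3 = 2.388 × 10^-3 mol
n(H2C2O4) in the whole flask = 2.388 × 10^-3 × 200.0/20.00 = 0.02388 mol
mass of H2C2O4 = 0.02388 × 90.03 = 2.150 g
% H2C2O4 = 2.150 / 3.107 × 100 = 69.21 %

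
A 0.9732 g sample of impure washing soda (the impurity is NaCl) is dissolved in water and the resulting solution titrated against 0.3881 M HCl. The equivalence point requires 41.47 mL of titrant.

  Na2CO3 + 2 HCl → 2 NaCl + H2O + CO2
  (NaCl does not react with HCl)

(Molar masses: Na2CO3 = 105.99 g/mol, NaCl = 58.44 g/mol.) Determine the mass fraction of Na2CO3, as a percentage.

87.64 %

n(HCl) = 0.04147 × 0.3881 = 0.01609 mol
Let x = n(Na2CO3), y = n(NaCl).
Titrant: 2x = 0.01609;  mass: 105.99x + 58.44y = 0.9732
Solving, x = 8.047 × 10^-3 mol, y = 2.058 × 10^-3 mol
mass of Na2CO3 = 8.047 × 10^-3 × 105.99 = 0.8529 g
% Na2CO3 = 0.8529 / 0.9732 × 100 = 87.64 %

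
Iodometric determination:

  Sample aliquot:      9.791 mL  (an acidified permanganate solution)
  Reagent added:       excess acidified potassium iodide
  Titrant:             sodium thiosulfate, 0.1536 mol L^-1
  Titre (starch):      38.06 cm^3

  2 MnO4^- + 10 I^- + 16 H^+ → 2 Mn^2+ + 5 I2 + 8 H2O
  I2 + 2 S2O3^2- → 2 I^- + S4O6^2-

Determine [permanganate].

n(S2O3^2-) = 0.03806 × 0.1536 = 5.846 × 10^-3 mol
n(I2) = n(S2O3^2-)/2 = 2.923 × 10^-3 mol
From the 2:5 ratio, n(MnO4^-) in the aliquot = 2/5 × 2.923 × 10^-3 = 1.169 × 10^-3 mol
[MnO4^-] = 1.169 × 10^-3 / 0.009791 = 0.1194 mol/L

0.1194 mol/L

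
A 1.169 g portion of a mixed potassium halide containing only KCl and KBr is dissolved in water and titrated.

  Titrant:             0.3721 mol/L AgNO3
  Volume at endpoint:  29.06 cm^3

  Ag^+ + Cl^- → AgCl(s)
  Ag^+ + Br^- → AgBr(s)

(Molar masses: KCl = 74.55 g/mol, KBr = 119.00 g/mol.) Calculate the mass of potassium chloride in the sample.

0.1975 g

n(AgNO3) = 0.02906 × 0.3721 = 0.01081 mol
Let x = n(KCl), y = n(KBr).
Titrant: 1x + 1y = 0.01081;  mass: 74.55x + 119.00y = 1.169
Solving, x = 2.650 × 10^-3 mol, y = 8.164 × 10^-3 mol
mass of KCl = 2.650 × 10^-3 × 74.55 = 0.1975 g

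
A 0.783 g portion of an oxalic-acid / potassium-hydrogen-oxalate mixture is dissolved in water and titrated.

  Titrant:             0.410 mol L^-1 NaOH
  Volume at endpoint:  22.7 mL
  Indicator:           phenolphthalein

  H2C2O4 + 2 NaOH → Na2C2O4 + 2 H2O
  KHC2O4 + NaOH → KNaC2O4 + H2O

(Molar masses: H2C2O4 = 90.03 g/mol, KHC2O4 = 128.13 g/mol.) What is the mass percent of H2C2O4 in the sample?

28.3 %

n(NaOH) = 0.0227 × 0.410 = 9.31 × 10^-3 mol
Let x = n(H2C2O4), y = n(KHC2O4).
Titrant: 2x + 1y = 9.31 × 10^-3;  mass: 90.03x + 128.13y = 0.783
Solving, x = 2.46 × 10^-3 mol, y = 4.38 × 10^-3 mol
mass of H2C2O4 = 2.46 × 10^-3 × 90.03 = 0.222 g
% H2C2O4 = 0.222 / 0.783 × 100 = 28.3 %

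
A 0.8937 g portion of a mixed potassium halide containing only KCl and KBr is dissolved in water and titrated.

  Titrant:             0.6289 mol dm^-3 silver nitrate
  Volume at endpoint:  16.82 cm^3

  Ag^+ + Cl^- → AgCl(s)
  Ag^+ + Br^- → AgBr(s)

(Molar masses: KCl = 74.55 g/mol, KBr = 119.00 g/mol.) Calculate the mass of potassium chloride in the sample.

n(AgNO3) = 0.01682 × 0.6289 = 0.01058 mol
Let x = n(KCl), y = n(KBr).
Titrant: 1x + 1y = 0.01058;  mass: 74.55x + 119.00y = 0.8937
Solving, x = 8.214 × 10^-3 mol, y = 2.365 × 10^-3 mol
mass of KCl = 8.214 × 10^-3 × 74.55 = 0.6123 g

0.6123 g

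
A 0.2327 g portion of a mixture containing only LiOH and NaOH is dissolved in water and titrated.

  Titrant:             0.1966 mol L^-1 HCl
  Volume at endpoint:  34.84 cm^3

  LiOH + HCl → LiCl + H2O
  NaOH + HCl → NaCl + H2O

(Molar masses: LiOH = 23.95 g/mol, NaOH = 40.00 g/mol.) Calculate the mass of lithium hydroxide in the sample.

0.06160 g

n(HCl) = 0.03484 × 0.1966 = 6.850 × 10^-3 mol
Let x = n(LiOH), y = n(NaOH).
Titrant: 1x + 1y = 6.850 × 10^-3;  mass: 23.95x + 40.00y = 0.2327
Solving, x = 2.572 × 10^-3 mol, y = 4.277 × 10^-3 mol
mass of LiOH = 2.572 × 10^-3 × 23.95 = 0.06160 g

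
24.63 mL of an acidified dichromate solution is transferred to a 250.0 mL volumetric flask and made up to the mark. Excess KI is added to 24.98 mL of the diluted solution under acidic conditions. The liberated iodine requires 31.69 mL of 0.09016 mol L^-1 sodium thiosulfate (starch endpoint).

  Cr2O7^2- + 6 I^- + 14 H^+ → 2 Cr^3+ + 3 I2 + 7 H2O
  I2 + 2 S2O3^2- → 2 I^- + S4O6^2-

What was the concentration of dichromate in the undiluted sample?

0.1935 mol/L

n(S2O3^2-) = 0.03169 × 0.09016 = 2.857 × 10^-3 mol
n(I2) = n(S2O3^2-)/2 = 1.429 × 10^-3 mol
From the 1:3 ratio, n(Cr2O7^2-) in the aliquot = 1/3 × 1.429 × 10^-3 = 4.762 × 10^-4 mol
[Cr2O7^2-]_dilute = 4.762 × 10^-4 / 0.02498 = 0.01906 mol/L
[Cr2O7^2-]_original = 0.01906 × 250.0/24.63 = 0.1935 mol/L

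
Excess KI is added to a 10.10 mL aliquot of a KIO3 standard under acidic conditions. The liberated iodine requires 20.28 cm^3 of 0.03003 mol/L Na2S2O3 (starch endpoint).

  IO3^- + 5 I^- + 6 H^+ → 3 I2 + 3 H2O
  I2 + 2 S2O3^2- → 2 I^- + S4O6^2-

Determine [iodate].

0.01005 mol/L

n(S2O3^2-) = 0.02028 × 0.03003 = 6.090 × 10^-4 mol
n(I2) = n(S2O3^2-)/2 = 3.045 × 10^-4 mol
From the 1:3 ratio, n(IO3^-) in the aliquot = 1/3 × 3.045 × 10^-4 = 1.015 × 10^-4 mol
[IO3^-] = 1.015 × 10^-4 / 0.01010 = 0.01005 mol/L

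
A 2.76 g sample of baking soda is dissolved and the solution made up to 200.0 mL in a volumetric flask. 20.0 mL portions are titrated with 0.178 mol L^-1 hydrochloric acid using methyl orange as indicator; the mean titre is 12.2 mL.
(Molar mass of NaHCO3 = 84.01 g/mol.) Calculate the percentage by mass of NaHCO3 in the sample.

66.1 %

NaHCO3 + HCl → NaCl + H2O + CO2
n(HCl) per titration = 0.0122 × 0.178 = 2.17 × 10^-3 mol
n(NaHCO3) in each aliquot = 2.17 × 10^-3 mol (1:1 ratio)
n(NaHCO3) in the whole flask = 2.17 × 10^-3 × 200.0/20.0 = 0.0217 mol
mass of NaHCO3 = 0.0217 × 84.01 = 1.82 g
% NaHCO3 = 1.82 / 2.76 × 100 = 66.1 %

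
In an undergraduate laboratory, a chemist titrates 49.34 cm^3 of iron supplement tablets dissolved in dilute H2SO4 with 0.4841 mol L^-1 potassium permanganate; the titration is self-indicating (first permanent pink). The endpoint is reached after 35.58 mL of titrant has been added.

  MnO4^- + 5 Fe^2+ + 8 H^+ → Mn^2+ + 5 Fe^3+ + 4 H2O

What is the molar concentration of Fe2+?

1.745 mol/L

n(KMnO4) = 0.03558 L × 0.4841 mol/L = 0.01722 mol
From the 5:1 mole ratio, n(Fe2+) = 5/1 × 0.01722 = 0.08612 mol
[Fe2+] = 0.08612 mol / 0.04934 L = 1.745 mol/L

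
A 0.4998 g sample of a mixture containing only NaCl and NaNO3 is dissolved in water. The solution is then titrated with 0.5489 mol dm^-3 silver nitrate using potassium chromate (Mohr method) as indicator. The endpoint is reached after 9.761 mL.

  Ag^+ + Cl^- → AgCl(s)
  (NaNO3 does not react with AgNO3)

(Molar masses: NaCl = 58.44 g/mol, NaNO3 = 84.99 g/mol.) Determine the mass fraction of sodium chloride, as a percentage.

62.65 %

n(AgNO3) = 0.009761 × 0.5489 = 5.358 × 10^-3 mol
Let x = n(NaCl), y = n(NaNO3).
Titrant: 1x = 5.358 × 10^-3;  mass: 58.44x + 84.99y = 0.4998
Solving, x = 5.358 × 10^-3 mol, y = 2.197 × 10^-3 mol
mass of NaCl = 5.358 × 10^-3 × 58.44 = 0.3131 g
% NaCl = 0.3131 / 0.4998 × 100 = 62.65 %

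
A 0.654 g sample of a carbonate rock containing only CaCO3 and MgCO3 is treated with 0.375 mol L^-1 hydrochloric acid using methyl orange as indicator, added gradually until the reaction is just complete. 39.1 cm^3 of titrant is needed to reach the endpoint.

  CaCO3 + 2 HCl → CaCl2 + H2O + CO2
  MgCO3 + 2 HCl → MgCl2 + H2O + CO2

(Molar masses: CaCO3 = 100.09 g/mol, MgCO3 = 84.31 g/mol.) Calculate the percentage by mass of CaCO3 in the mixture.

34.8 %

n(HCl) = 0.0391 × 0.375 = 0.0147 mol
Let x = n(CaCO3), y = n(MgCO3).
Titrant: 2x + 2y = 0.0147;  mass: 100.09x + 84.31y = 0.654
Solving, x = 2.28 × 10^-3 mol, y = 5.06 × 10^-3 mol
mass of CaCO3 = 2.28 × 10^-3 × 100.09 = 0.228 g
% CaCO3 = 0.228 / 0.654 × 100 = 34.8 %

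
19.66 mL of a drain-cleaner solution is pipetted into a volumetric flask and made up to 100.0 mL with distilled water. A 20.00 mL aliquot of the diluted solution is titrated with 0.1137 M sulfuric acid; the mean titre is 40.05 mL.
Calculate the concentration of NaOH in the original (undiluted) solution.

2 NaOH + H2SO4 → Na2SO4 + 2 H2O
n(H2SO4) = 0.04005 × 0.1137 = 4.554 × 10^-3 mol
From the 2:1 ratio, n(NaOH) in the aliquot = 2/1 × 4.554 × 10^-3 = 9.107 × 10^-3 mol
[NaOH]_dilute = 9.107 × 10^-3 / 0.02000 = 0.4554 mol/L
Dilution factor = 100.0 / 19.66 = 5.086
[NaOH]_stock = 0.4554 × 5.086 = 2.316 mol/L

2.316 M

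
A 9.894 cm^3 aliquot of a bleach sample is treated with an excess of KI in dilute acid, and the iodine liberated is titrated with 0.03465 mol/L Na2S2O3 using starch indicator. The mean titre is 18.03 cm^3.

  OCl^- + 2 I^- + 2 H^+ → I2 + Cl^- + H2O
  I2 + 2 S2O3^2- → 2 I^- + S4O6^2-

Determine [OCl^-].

0.03157 mol/L

n(S2O3^2-) = 0.01803 × 0.03465 = 6.247 × 10^-4 mol
n(I2) = n(S2O3^2-)/2 = 3.124 × 10^-4 mol
n(OCl^-) in the aliquot = 3.124 × 10^-4 mol (1:1 ratio)
[OCl^-] = 3.124 × 10^-4 / 0.009894 = 0.03157 mol/L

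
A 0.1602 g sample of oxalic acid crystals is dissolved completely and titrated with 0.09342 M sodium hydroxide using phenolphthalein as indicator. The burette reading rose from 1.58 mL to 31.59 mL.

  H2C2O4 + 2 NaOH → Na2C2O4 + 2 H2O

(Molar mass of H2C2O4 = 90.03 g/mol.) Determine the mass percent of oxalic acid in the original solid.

n(NaOH) = 0.03001 L × 0.09342 mol/L = 2.804 × 10^-3 mol
From the 1:2 ratio, n(H2C2O4) = 1/2 × 2.804 × 10^-3 = 1.402 × 10^-3 mol
mass of H2C2O4 = 1.402 × 10^-3 × 90.03 g/mol = 0.1262 g
% H2C2O4 = 0.1262 / 0.1602 × 100 = 78.78 %

78.78 %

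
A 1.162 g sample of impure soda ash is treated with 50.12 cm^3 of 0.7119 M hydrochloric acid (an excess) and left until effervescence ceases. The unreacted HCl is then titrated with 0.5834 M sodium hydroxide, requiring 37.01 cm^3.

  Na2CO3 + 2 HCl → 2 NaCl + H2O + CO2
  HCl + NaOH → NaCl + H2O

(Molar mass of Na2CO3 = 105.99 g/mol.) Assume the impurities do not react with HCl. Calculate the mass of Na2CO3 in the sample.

n(HCl) added = 0.05012 × 0.7119 = 0.03568 mol
n(NaOH) used in back-titration = 0.03701 × 0.5834 = 0.02159 mol
n(HCl) left over = 0.02159 mol (1:1 ratio)
n(HCl) consumed by analyte = 0.03568 − 0.02159 = 0.01409 mol
From the 1:2 ratio, n(Na2CO3) = 1/2 × 0.01409 = 7.044 × 10^-3 mol
mass of Na2CO3 = 7.044 × 10^-3 × 105.99 = 0.7466 g

0.7466 g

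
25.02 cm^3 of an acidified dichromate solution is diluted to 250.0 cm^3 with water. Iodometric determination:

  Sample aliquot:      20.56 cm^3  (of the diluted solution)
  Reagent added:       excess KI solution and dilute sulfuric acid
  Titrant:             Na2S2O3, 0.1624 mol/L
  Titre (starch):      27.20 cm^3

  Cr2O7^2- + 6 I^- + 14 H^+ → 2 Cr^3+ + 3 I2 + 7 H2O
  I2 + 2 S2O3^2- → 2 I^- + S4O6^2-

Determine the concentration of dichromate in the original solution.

0.3578 mol/L

n(S2O3^2-) = 0.02720 × 0.1624 = 4.417 × 10^-3 mol
n(I2) = n(S2O3^2-)/2 = 2.209 × 10^-3 mol
From the 1:3 ratio, n(Cr2O7^2-) in the aliquot = 1/3 × 2.209 × 10^-3 = 7.362 × 10^-4 mol
[Cr2O7^2-]_dilute = 7.362 × 10^-4 / 0.02056 = 0.03581 mol/L
[Cr2O7^2-]_original = 0.03581 × 250.0/25.02 = 0.3578 mol/L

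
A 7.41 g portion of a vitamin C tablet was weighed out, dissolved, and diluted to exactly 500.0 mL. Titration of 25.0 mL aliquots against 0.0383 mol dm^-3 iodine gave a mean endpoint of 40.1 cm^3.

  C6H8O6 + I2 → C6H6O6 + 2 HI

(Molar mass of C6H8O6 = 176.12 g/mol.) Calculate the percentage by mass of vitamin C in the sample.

n(I2) per titration = 0.0401 × 0.0383 = 1.54 × 10^-3 mol
n(C6H8O6) in each aliquot = 1.54 × 10^-3 mol (1:1 ratio)
n(C6H8O6) in the whole flask = 1.54 × 10^-3 × 500.0/25.0 = 0.0307 mol
mass of C6H8O6 = 0.0307 × 176.12 = 5.41 g
% C6H8O6 = 5.41 / 7.41 × 100 = 73.0 %

73.0 %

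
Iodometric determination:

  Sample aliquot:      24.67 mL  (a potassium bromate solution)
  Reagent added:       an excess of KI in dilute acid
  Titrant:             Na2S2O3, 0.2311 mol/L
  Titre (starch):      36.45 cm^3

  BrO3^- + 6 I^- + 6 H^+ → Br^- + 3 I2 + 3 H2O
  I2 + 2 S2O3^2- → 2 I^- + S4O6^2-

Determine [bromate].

n(S2O3^2-) = 0.03645 × 0.2311 = 8.424 × 10^-3 mol
n(I2) = n(S2O3^2-)/2 = 4.212 × 10^-3 mol
From the 1:3 ratio, n(BrO3^-) in the aliquot = 1/3 × 4.212 × 10^-3 = 1.404 × 10^-3 mol
[BrO3^-] = 1.404 × 10^-3 / 0.02467 = 0.05691 mol/L

0.05691 mol/L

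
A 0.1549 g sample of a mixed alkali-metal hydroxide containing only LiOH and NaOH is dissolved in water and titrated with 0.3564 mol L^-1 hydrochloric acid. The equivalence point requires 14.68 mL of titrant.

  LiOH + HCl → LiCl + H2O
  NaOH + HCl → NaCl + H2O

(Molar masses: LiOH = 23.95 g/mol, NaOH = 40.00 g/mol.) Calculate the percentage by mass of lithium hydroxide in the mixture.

n(HCl) = 0.01468 × 0.3564 = 5.232 × 10^-3 mol
Let x = n(LiOH), y = n(NaOH).
Titrant: 1x + 1y = 5.232 × 10^-3;  mass: 23.95x + 40.00y = 0.1549
Solving, x = 3.388 × 10^-3 mol, y = 1.844 × 10^-3 mol
mass of LiOH = 3.388 × 10^-3 × 23.95 = 0.08114 g
% LiOH = 0.08114 / 0.1549 × 100 = 52.38 %

52.38 %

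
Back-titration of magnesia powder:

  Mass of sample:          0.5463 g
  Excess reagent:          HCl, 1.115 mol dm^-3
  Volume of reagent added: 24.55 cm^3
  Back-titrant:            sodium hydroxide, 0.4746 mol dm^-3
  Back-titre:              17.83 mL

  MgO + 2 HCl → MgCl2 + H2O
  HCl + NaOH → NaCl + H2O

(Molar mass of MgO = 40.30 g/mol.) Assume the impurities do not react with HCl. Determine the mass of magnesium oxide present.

0.3811 g

n(HCl) added = 0.02455 × 1.115 = 0.02737 mol
n(NaOH) used in back-titration = 0.01783 × 0.4746 = 8.462 × 10^-3 mol
n(HCl) left over = 8.462 × 10^-3 mol (1:1 ratio)
n(HCl) consumed by analyte = 0.02737 − 8.462 × 10^-3 = 0.01891 mol
From the 1:2 ratio, n(MgO) = 1/2 × 0.01891 = 9.456 × 10^-3 mol
mass of MgO = 9.456 × 10^-3 × 40.30 = 0.3811 g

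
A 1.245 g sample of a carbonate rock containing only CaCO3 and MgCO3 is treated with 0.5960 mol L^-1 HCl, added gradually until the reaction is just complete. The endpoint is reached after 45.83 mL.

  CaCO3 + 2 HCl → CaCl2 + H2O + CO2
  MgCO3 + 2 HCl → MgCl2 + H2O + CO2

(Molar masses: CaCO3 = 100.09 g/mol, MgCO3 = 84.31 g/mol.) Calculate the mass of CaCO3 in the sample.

n(HCl) = 0.04583 × 0.5960 = 0.02731 mol
Let x = n(CaCO3), y = n(MgCO3).
Titrant: 2x + 2y = 0.02731;  mass: 100.09x + 84.31y = 1.245
Solving, x = 5.928 × 10^-3 mol, y = 7.729 × 10^-3 mol
mass of CaCO3 = 5.928 × 10^-3 × 100.09 = 0.5934 g

0.5934 g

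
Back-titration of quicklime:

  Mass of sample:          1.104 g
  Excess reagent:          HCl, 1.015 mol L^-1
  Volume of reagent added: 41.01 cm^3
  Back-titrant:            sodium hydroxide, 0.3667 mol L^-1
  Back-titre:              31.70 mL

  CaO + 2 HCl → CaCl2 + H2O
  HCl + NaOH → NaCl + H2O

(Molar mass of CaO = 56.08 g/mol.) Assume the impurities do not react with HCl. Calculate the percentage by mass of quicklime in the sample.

76.20 %

n(HCl) added = 0.04101 × 1.015 = 0.04163 mol
n(NaOH) used in back-titration = 0.03170 × 0.3667 = 0.01162 mol
n(HCl) left over = 0.01162 mol (1:1 ratio)
n(HCl) consumed by analyte = 0.04163 − 0.01162 = 0.03000 mol
From the 1:2 ratio, n(CaO) = 1/2 × 0.03000 = 0.01500 mol
mass of CaO = 0.01500 × 56.08 = 0.8412 g
% CaO = 0.8412 / 1.104 × 100 = 76.20 %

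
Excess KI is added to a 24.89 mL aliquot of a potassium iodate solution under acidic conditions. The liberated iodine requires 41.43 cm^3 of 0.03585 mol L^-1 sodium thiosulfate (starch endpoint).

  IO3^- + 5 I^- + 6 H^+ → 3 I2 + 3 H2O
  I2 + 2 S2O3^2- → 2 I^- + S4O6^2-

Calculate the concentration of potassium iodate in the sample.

0.009946 mol/L

n(S2O3^2-) = 0.04143 × 0.03585 = 1.485 × 10^-3 mol
n(I2) = n(S2O3^2-)/2 = 7.426 × 10^-4 mol
From the 1:3 ratio, n(IO3^-) in the aliquot = 1/3 × 7.426 × 10^-4 = 2.475 × 10^-4 mol
[IO3^-] = 2.475 × 10^-4 / 0.02489 = 0.009946 mol/L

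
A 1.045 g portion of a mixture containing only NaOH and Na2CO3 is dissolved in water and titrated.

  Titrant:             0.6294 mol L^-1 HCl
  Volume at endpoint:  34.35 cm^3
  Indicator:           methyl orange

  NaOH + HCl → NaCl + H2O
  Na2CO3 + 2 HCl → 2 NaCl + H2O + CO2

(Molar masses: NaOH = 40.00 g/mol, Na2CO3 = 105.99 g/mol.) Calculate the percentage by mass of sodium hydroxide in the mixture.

29.68 %

n(HCl) = 0.03435 × 0.6294 = 0.02162 mol
Let x = n(NaOH), y = n(Na2CO3).
Titrant: 1x + 2y = 0.02162;  mass: 40.00x + 105.99y = 1.045
Solving, x = 7.753 × 10^-3 mol, y = 6.934 × 10^-3 mol
mass of NaOH = 7.753 × 10^-3 × 40.00 = 0.3101 g
% NaOH = 0.3101 / 1.045 × 100 = 29.68 %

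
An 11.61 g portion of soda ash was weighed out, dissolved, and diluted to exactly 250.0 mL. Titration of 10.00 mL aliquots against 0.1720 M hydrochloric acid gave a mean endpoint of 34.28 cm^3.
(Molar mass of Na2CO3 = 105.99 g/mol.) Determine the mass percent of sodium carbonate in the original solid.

Na2CO3 + 2 HCl → 2 NaCl + H2O + CO2
n(HCl) per titration = 0.03428 × 0.1720 = 5.896 × 10^-3 mol
From the 1:2 ratio, n(Na2CO3) in each aliquot = 1/2 × 5.896 × 10^-3 = 2.948 × 10^-3 mol
n(Na2CO3) in the whole flask = 2.948 × 10^-3 × 250.0/10.00 = 0.07370 mol
mass of Na2CO3 = 0.07370 × 105.99 = 7.812 g
% Na2CO3 = 7.812 / 11.61 × 100 = 67.28 %

67.28 %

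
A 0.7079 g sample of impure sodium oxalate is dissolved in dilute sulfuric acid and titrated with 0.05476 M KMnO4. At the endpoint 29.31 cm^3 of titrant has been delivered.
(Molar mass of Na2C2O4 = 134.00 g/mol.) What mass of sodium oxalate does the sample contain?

0.5377 g

2 MnO4^- + 5 C2O4^2- + 16 H^+ → 2 Mn^2+ + 10 CO2 + 8 H2O
n(KMnO4) = 0.02931 L × 0.05476 mol/L = 1.605 × 10^-3 mol
From the 5:2 ratio, n(Na2C2O4) = 5/2 × 1.605 × 10^-3 = 4.013 × 10^-3 mol
mass of Na2C2O4 = 4.013 × 10^-3 × 134.00 g/mol = 0.5377 g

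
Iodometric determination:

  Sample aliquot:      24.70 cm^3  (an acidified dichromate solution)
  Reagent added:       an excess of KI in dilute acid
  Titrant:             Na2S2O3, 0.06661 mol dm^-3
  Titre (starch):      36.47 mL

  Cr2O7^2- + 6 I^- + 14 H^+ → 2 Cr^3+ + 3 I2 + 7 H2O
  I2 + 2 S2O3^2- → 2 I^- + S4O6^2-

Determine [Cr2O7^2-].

n(S2O3^2-) = 0.03647 × 0.06661 = 2.429 × 10^-3 mol
n(I2) = n(S2O3^2-)/2 = 1.215 × 10^-3 mol
From the 1:3 ratio, n(Cr2O7^2-) in the aliquot = 1/3 × 1.215 × 10^-3 = 4.049 × 10^-4 mol
[Cr2O7^2-] = 4.049 × 10^-4 / 0.02470 = 0.01639 mol/L

0.01639 mol/L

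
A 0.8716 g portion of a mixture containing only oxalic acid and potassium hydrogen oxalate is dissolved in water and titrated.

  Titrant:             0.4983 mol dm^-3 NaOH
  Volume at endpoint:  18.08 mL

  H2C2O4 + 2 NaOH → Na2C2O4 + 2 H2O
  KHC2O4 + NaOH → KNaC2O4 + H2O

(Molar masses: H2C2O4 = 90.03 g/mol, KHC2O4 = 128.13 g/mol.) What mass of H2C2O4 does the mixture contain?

0.1531 g

n(NaOH) = 0.01808 × 0.4983 = 9.009 × 10^-3 mol
Let x = n(H2C2O4), y = n(KHC2O4).
Titrant: 2x + 1y = 9.009 × 10^-3;  mass: 90.03x + 128.13y = 0.8716
Solving, x = 1.701 × 10^-3 mol, y = 5.607 × 10^-3 mol
mass of H2C2O4 = 1.701 × 10^-3 × 90.03 = 0.1531 g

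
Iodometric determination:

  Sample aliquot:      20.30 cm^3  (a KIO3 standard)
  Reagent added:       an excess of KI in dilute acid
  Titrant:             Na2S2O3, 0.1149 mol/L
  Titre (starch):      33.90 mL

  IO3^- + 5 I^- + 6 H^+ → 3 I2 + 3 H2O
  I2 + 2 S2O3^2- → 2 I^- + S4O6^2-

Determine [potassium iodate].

n(S2O3^2-) = 0.03390 × 0.1149 = 3.895 × 10^-3 mol
n(I2) = n(S2O3^2-)/2 = 1.948 × 10^-3 mol
From the 1:3 ratio, n(IO3^-) in the aliquot = 1/3 × 1.948 × 10^-3 = 6.492 × 10^-4 mol
[IO3^-] = 6.492 × 10^-4 / 0.02030 = 0.03198 mol/L

0.03198 mol/L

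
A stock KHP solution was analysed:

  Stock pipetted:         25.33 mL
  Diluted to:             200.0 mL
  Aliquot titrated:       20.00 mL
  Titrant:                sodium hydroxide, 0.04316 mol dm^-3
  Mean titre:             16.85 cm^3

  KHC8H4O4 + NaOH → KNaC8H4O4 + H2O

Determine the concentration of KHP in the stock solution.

n(NaOH) = 0.01685 × 0.04316 = 7.272 × 10^-4 mol
n(KHC8H4O4) in the aliquot = 7.272 × 10^-4 mol (1:1 ratio)
[KHC8H4O4]_dilute = 7.272 × 10^-4 / 0.02000 = 0.03636 mol/L
Dilution factor = 200.0 / 25.33 = 7.896
[KHC8H4O4]_stock = 0.03636 × 7.896 = 0.2871 mol/L

0.2871 mol/L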